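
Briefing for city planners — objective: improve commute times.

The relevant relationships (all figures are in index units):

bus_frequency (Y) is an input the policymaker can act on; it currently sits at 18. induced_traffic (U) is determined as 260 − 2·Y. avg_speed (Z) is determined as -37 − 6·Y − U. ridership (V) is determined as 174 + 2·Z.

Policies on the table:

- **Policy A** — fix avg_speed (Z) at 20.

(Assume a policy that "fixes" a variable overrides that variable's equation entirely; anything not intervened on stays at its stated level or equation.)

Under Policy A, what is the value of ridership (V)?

214

Policy A (Z := 20):
  Y = 18
  U = 260 − 2·18 = 224
  Z = 20
  V = 174 + 2·20 = 214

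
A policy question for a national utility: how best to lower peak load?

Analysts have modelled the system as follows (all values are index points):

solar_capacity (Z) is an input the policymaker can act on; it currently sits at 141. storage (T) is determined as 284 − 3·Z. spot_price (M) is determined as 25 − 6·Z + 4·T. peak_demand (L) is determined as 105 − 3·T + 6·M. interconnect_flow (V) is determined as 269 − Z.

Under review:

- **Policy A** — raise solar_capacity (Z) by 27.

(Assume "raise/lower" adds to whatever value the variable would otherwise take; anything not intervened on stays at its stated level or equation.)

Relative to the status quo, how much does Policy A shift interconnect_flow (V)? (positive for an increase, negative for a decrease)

Baseline:
  Z = 141
  V = 269 − 141 = 128
Policy A (Z + 27):
  Z = 141 + 27 = 168
  V = 269 − 168 = 101
Change in V: 101 − 128 = -27

-27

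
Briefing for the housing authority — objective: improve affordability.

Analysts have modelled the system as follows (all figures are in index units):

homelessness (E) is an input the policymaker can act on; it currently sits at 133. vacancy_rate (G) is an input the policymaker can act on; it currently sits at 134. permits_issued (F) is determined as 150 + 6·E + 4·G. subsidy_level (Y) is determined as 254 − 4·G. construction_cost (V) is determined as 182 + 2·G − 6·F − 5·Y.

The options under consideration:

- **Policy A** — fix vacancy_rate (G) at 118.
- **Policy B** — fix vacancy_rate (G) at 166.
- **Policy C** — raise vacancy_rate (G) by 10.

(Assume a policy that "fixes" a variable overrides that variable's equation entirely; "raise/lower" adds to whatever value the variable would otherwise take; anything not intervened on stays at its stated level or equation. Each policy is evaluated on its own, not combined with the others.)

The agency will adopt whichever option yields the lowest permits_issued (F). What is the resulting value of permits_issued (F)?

Policy A (G := 118):
  E = 133
  G = 118
  F = 150 + 6·133 + 4·118 = 1420
Policy B (G := 166):
  E = 133
  G = 166
  F = 150 + 6·133 + 4·166 = 1612
Policy C (G + 10):
  E = 133
  G = 134 + 10 = 144
  F = 150 + 6·133 + 4·144 = 1524
Comparing — Policy A: F=1420, Policy B: F=1612, Policy C: F=1524. Lowest is 1420 (Policy A).

1420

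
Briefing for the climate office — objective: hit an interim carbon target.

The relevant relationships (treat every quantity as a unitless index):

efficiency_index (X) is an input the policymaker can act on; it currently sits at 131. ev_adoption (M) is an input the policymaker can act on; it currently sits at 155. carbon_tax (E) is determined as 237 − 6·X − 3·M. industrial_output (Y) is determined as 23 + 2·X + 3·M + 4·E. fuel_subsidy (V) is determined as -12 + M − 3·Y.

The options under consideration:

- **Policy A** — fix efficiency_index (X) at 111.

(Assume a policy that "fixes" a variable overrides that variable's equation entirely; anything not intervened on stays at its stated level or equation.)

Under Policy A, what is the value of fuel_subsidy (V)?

Policy A (X := 111):
  X = 111
  M = 155
  E = 237 − 6·111 − 3·155 = -894
  Y = 23 + 2·111 + 3·155 + 4·(-894) = -2866
  V = -12 + 155 − 3·(-2866) = 8741

8741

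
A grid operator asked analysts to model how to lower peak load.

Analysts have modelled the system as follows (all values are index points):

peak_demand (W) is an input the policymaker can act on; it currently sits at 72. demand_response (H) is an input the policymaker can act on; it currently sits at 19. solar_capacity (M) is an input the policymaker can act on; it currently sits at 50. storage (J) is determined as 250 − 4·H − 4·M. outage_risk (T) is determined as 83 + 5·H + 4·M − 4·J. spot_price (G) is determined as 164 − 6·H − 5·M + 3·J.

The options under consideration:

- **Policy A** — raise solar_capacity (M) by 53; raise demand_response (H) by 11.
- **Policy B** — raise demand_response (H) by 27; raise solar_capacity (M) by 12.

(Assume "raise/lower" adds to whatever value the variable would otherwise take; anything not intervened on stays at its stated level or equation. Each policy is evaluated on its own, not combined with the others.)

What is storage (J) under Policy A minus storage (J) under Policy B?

Policy A (M + 53, H + 11):
  H = 19 + 11 = 30
  M = 50 + 53 = 103
  J = 250 − 4·30 − 4·103 = -282
Policy B (H + 27, M + 12):
  H = 19 + 27 = 46
  M = 50 + 12 = 62
  J = 250 − 4·46 − 4·62 = -182
J: -282 − (-182) = -100

-100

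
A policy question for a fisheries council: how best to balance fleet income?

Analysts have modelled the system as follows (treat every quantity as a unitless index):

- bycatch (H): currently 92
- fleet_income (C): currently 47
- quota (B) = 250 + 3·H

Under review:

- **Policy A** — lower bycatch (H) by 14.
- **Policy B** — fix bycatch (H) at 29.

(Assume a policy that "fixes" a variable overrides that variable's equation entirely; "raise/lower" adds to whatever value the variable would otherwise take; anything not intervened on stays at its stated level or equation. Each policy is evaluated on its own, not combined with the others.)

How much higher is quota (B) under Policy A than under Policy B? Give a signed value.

Policy A (H − 14):
  H = 92 − 14 = 78
  B = 250 + 3·78 = 484
Policy B (H := 29):
  H = 29
  B = 250 + 3·29 = 337
B: 484 − 337 = 147

147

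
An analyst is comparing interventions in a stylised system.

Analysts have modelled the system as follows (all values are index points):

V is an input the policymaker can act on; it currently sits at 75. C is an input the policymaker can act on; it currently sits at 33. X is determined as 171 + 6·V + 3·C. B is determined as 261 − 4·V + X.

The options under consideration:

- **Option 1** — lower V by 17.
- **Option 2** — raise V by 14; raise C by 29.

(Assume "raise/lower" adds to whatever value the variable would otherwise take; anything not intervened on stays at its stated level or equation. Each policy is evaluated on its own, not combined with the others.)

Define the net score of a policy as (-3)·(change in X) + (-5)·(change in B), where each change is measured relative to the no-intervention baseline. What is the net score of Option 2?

-1088

Baseline:
  V = 75
  C = 33
  X = 171 + 6·75 + 3·33 = 720
  B = 261 − 4·75 + 720 = 681
Option 2 (V + 14, C + 29):
  V = 75 + 14 = 89
  C = 33 + 29 = 62
  X = 171 + 6·89 + 3·62 = 891
  B = 261 − 4·89 + 891 = 796
ΔX = 891 − 720 = 171; ΔB = 796 − 681 = 115
Score = (-3)·171 + (-5)·115 = -1088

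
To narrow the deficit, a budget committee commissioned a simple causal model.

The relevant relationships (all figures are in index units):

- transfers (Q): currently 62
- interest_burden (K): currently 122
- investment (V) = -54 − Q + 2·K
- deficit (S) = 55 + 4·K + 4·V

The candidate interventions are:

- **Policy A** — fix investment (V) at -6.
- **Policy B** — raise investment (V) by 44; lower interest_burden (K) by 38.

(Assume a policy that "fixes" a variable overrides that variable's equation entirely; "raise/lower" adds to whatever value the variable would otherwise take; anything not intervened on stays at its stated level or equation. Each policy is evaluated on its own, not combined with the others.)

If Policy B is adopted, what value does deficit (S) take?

Policy B (V + 44, K − 38):
  Q = 62
  K = 122 − 38 = 84
  V = -54 − 62 + 2·84 (+44 from intervention) = 96
  S = 55 + 4·84 + 4·96 = 775

775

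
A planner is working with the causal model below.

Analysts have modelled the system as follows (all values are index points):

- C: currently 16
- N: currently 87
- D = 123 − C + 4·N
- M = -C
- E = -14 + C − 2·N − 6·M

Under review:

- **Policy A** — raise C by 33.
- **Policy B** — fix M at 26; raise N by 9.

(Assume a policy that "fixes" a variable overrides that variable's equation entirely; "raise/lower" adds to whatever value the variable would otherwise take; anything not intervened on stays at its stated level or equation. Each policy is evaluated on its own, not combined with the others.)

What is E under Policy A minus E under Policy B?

501

Policy A (C + 33):
  C = 16 + 33 = 49
  N = 87
  M = 0 − 49 = -49
  E = -14 + 49 − 2·87 − 6·(-49) = 155
Policy B (M := 26, N + 9):
  C = 16
  N = 87 + 9 = 96
  M = 26
  E = -14 + 16 − 2·96 − 6·26 = -346
E: 155 − (-346) = 501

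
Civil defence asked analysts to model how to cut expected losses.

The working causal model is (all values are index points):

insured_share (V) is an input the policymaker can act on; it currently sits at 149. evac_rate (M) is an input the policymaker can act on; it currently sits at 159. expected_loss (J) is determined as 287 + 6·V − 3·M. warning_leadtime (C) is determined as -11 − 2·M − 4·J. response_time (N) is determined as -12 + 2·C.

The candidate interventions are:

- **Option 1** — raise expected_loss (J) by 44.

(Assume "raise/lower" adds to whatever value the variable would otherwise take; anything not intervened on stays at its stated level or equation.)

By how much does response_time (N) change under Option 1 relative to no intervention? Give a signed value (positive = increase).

-352

Baseline:
  V = 149
  M = 159
  J = 287 + 6·149 − 3·159 = 704
  C = -11 − 2·159 − 4·704 = -3145
  N = -12 + 2·(-3145) = -6302
Option 1 (J + 44):
  V = 149
  M = 159
  J = 287 + 6·149 − 3·159 (+44 from intervention) = 748
  C = -11 − 2·159 − 4·748 = -3321
  N = -12 + 2·(-3321) = -6654
Change in N: -6654 − (-6302) = -352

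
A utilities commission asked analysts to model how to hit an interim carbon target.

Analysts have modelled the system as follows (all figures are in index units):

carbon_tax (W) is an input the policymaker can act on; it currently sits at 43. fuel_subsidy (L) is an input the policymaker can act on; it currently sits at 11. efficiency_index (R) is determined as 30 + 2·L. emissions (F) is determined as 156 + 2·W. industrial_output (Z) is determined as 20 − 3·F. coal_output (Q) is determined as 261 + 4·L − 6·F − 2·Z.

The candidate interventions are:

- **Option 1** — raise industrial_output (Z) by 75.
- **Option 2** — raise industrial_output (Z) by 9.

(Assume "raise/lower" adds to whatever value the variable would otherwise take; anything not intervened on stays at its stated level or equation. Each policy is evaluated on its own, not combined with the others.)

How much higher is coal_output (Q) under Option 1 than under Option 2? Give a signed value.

Option 1 (Z + 75):
  W = 43
  L = 11
  F = 156 + 2·43 = 242
  Z = 20 − 3·242 (+75 from intervention) = -631
  Q = 261 + 4·11 − 6·242 − 2·(-631) = 115
Option 2 (Z + 9):
  W = 43
  L = 11
  F = 156 + 2·43 = 242
  Z = 20 − 3·242 (+9 from intervention) = -697
  Q = 261 + 4·11 − 6·242 − 2·(-697) = 247
Q: 115 − 247 = -132

-132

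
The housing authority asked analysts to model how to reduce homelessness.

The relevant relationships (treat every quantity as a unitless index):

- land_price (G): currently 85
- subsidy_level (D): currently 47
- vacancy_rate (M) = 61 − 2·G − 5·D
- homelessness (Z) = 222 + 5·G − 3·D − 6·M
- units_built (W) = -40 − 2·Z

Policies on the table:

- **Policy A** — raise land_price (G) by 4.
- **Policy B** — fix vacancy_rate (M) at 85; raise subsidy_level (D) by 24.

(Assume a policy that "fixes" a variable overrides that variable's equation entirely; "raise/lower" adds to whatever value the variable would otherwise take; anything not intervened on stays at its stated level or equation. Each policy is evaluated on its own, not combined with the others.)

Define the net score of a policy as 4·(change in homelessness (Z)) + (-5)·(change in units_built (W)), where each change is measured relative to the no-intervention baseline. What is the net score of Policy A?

Baseline:
  G = 85
  D = 47
  M = 61 − 2·85 − 5·47 = -344
  Z = 222 + 5·85 − 3·47 − 6·(-344) = 2570
  W = -40 − 2·2570 = -5180
Policy A (G + 4):
  G = 85 + 4 = 89
  D = 47
  M = 61 − 2·89 − 5·47 = -352
  Z = 222 + 5·89 − 3·47 − 6·(-352) = 2638
  W = -40 − 2·2638 = -5316
ΔZ = 2638 − 2570 = 68; ΔW = -5316 − (-5180) = -136
Score = 4·68 + (-5)·(-136) = 952

952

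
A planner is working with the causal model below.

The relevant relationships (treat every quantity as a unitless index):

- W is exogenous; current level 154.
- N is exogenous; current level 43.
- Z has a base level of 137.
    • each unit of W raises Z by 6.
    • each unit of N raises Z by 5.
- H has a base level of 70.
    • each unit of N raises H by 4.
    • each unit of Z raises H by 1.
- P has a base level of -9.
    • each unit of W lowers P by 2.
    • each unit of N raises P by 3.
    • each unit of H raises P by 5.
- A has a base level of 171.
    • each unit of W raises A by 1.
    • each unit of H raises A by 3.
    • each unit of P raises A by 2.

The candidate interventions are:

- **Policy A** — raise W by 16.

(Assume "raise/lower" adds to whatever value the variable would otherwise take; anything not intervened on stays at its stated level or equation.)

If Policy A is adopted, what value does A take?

20883

Policy A (W + 16):
  W = 154 + 16 = 170
  N = 43
  Z = 137 + 6·170 + 5·43 = 1372
  H = 70 + 4·43 + 1372 = 1614
  P = -9 − 2·170 + 3·43 + 5·1614 = 7850
  A = 171 + 170 + 3·1614 + 2·7850 = 20883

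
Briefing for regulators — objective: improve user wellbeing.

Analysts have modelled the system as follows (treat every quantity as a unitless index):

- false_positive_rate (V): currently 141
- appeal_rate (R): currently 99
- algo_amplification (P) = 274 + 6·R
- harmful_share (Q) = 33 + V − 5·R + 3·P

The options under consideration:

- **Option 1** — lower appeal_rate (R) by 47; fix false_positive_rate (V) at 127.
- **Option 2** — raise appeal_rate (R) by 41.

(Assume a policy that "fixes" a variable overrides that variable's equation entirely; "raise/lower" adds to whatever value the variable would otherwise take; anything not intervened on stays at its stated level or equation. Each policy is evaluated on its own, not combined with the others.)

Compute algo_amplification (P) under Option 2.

1114

Option 2 (R + 41):
  R = 99 + 41 = 140
  P = 274 + 6·140 = 1114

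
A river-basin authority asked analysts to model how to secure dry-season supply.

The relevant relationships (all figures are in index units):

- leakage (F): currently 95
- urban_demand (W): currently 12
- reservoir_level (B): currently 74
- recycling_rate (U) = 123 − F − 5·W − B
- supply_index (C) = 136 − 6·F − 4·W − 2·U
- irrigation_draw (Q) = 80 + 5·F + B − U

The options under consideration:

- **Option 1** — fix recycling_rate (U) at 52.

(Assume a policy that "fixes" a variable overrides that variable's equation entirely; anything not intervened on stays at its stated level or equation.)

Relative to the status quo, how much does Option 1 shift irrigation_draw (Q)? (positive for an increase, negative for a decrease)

Baseline:
  F = 95
  W = 12
  B = 74
  U = 123 − 95 − 5·12 − 74 = -106
  Q = 80 + 5·95 + 74 − (-106) = 735
Option 1 (U := 52):
  F = 95
  W = 12
  B = 74
  U = 52
  Q = 80 + 5·95 + 74 − 52 = 577
Change in Q: 577 − 735 = -158

-158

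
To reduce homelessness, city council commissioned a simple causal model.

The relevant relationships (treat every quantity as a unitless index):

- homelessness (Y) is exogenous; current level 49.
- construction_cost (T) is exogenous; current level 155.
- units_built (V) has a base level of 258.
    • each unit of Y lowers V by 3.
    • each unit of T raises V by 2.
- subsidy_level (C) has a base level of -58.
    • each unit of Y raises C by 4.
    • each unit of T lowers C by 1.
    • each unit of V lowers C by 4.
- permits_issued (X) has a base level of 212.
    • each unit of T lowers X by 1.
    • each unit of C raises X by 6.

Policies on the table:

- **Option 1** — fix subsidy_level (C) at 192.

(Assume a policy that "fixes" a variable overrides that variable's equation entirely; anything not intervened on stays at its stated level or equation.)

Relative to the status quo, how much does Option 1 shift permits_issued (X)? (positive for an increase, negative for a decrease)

11358

Baseline:
  Y = 49
  T = 155
  V = 258 − 3·49 + 2·155 = 421
  C = -58 + 4·49 − 155 − 4·421 = -1701
  X = 212 − 155 + 6·(-1701) = -10149
Option 1 (C := 192):
  Y = 49
  T = 155
  V = 258 − 3·49 + 2·155 = 421
  C = 192
  X = 212 − 155 + 6·192 = 1209
Change in X: 1209 − (-10149) = 11358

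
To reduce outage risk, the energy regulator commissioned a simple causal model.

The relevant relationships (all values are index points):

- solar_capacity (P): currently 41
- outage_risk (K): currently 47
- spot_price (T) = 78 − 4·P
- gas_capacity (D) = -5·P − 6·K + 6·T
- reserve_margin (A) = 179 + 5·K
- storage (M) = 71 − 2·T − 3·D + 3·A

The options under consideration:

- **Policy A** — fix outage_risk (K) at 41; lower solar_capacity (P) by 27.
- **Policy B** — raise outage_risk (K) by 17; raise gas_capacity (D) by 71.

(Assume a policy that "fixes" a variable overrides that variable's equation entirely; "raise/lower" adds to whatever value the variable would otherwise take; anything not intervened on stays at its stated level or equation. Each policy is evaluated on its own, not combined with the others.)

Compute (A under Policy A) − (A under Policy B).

-115

Policy A (K := 41, P − 27):
  K = 41
  A = 179 + 5·41 = 384
Policy B (K + 17, D + 71):
  K = 47 + 17 = 64
  A = 179 + 5·64 = 499
A: 384 − 499 = -115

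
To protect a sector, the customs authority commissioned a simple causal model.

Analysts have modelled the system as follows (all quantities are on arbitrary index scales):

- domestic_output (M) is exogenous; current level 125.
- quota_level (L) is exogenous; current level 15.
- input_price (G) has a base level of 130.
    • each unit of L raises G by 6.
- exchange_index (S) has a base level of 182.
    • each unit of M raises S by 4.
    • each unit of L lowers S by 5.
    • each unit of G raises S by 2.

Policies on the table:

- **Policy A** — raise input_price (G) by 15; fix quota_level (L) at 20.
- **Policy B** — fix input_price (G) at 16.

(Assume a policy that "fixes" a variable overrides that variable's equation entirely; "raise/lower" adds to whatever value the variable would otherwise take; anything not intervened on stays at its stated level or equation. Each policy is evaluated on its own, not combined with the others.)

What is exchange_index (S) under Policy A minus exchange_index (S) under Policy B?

Policy A (G + 15, L := 20):
  M = 125
  L = 20
  G = 130 + 6·20 (+15 from intervention) = 265
  S = 182 + 4·125 − 5·20 + 2·265 = 1112
Policy B (G := 16):
  M = 125
  L = 15
  G = 16
  S = 182 + 4·125 − 5·15 + 2·16 = 639
S: 1112 − 639 = 473

473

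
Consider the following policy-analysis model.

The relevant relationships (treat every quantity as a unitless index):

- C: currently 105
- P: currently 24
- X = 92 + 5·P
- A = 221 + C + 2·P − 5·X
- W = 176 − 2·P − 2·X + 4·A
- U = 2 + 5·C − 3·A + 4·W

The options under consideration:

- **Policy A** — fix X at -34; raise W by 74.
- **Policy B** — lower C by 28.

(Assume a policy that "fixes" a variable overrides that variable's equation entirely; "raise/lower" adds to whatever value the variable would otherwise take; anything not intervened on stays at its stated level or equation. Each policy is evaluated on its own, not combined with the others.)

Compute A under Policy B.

-714

Policy B (C − 28):
  C = 105 − 28 = 77
  P = 24
  X = 92 + 5·24 = 212
  A = 221 + 77 + 2·24 − 5·212 = -714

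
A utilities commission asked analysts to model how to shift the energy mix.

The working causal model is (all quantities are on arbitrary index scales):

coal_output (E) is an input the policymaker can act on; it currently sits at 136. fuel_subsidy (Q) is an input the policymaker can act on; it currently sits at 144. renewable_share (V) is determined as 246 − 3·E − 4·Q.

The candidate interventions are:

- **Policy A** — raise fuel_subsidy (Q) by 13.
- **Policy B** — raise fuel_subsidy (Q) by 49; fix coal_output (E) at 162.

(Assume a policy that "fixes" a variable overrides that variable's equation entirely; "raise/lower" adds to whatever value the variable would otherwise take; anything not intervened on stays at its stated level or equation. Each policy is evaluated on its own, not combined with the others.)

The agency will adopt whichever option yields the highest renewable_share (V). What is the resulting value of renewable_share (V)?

-790

Policy A (Q + 13):
  E = 136
  Q = 144 + 13 = 157
  V = 246 − 3·136 − 4·157 = -790
Policy B (Q + 49, E := 162):
  E = 162
  Q = 144 + 49 = 193
  V = 246 − 3·162 − 4·193 = -1012
Comparing — Policy A: V=-790, Policy B: V=-1012. Highest is -790 (Policy A).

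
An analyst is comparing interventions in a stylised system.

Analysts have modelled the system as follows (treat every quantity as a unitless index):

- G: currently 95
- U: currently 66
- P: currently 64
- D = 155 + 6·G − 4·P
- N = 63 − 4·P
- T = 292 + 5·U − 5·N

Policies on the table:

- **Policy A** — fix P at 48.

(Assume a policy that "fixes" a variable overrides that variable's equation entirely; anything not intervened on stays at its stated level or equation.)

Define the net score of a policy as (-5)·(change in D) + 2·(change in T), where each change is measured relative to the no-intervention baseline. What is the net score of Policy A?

Baseline:
  G = 95
  U = 66
  P = 64
  D = 155 + 6·95 − 4·64 = 469
  N = 63 − 4·64 = -193
  T = 292 + 5·66 − 5·(-193) = 1587
Policy A (P := 48):
  G = 95
  U = 66
  P = 48
  D = 155 + 6·95 − 4·48 = 533
  N = 63 − 4·48 = -129
  T = 292 + 5·66 − 5·(-129) = 1267
ΔD = 533 − 469 = 64; ΔT = 1267 − 1587 = -320
Score = (-5)·64 + 2·(-320) = -960

-960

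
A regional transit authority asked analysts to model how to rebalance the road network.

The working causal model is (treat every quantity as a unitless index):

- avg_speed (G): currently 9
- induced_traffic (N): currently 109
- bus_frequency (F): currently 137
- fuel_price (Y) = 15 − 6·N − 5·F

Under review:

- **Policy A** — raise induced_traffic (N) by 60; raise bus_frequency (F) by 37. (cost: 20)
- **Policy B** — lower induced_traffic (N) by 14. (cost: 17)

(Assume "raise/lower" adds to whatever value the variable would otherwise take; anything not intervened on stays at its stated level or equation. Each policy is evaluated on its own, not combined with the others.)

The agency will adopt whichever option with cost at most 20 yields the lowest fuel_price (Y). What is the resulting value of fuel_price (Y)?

Policy A (N + 60, F + 37):
  N = 109 + 60 = 169
  F = 137 + 37 = 174
  Y = 15 − 6·169 − 5·174 = -1869
Policy B (N − 14):
  N = 109 − 14 = 95
  F = 137
  Y = 15 − 6·95 − 5·137 = -1240
Comparing — Policy A: Y=-1869, Policy B: Y=-1240. Lowest is -1869 (Policy A).

-1869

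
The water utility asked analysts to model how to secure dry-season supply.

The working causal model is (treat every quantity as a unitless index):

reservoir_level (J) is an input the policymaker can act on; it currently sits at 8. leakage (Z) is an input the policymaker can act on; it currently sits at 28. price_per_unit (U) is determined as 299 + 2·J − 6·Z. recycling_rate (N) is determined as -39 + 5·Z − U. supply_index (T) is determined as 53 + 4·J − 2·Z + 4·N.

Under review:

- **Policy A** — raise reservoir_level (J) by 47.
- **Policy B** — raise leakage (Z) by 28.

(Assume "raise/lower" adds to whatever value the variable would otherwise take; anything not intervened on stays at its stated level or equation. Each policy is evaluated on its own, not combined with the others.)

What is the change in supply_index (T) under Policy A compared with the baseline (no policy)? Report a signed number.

Baseline:
  J = 8
  Z = 28
  U = 299 + 2·8 − 6·28 = 147
  N = -39 + 5·28 − 147 = -46
  T = 53 + 4·8 − 2·28 + 4·(-46) = -155
Policy A (J + 47):
  J = 8 + 47 = 55
  Z = 28
  U = 299 + 2·55 − 6·28 = 241
  N = -39 + 5·28 − 241 = -140
  T = 53 + 4·55 − 2·28 + 4·(-140) = -343
Change in T: -343 − (-155) = -188

-188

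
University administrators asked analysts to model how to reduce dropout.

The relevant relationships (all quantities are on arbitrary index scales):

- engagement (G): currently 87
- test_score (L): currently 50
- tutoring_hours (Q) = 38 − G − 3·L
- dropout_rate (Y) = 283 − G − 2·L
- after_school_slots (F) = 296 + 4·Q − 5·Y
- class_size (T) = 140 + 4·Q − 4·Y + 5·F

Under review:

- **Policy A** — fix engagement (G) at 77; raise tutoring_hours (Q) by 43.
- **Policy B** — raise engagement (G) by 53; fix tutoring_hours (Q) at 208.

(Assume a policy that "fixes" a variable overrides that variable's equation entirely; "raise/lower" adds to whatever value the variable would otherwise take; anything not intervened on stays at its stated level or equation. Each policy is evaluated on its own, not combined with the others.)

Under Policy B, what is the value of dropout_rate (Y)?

43

Policy B (G + 53, Q := 208):
  G = 87 + 53 = 140
  L = 50
  Y = 283 − 140 − 2·50 = 43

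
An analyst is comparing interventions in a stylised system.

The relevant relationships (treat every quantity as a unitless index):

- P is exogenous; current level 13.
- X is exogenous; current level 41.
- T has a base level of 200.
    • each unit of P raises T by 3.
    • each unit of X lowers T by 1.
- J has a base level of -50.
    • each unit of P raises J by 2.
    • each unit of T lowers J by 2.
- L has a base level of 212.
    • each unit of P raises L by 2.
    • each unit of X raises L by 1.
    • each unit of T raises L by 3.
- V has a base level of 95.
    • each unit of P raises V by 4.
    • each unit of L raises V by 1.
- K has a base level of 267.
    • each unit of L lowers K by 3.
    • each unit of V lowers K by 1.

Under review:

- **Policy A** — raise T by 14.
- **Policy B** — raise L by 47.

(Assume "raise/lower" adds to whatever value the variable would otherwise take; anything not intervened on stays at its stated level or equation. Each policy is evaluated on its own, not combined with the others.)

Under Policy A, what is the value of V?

1062

Policy A (T + 14):
  P = 13
  X = 41
  T = 200 + 3·13 − 41 (+14 from intervention) = 212
  L = 212 + 2·13 + 41 + 3·212 = 915
  V = 95 + 4·13 + 915 = 1062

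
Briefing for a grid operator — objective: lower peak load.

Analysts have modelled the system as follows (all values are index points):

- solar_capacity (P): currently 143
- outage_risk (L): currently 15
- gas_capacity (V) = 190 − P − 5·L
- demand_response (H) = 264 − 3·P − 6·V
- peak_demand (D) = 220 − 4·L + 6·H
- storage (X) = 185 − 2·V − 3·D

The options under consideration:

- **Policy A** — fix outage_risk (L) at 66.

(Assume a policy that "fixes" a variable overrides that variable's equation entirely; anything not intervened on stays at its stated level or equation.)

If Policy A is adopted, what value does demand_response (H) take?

Policy A (L := 66):
  P = 143
  L = 66
  V = 190 − 143 − 5·66 = -283
  H = 264 − 3·143 − 6·(-283) = 1533

1533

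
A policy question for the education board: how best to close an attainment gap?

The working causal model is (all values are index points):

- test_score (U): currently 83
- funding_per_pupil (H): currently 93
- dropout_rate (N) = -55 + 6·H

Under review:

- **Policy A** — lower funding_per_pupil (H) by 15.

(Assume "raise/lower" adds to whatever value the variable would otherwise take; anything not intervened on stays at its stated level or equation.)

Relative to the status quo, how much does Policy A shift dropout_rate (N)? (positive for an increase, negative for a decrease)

-90

Baseline:
  H = 93
  N = -55 + 6·93 = 503
Policy A (H − 15):
  H = 93 − 15 = 78
  N = -55 + 6·78 = 413
Change in N: 413 − 503 = -90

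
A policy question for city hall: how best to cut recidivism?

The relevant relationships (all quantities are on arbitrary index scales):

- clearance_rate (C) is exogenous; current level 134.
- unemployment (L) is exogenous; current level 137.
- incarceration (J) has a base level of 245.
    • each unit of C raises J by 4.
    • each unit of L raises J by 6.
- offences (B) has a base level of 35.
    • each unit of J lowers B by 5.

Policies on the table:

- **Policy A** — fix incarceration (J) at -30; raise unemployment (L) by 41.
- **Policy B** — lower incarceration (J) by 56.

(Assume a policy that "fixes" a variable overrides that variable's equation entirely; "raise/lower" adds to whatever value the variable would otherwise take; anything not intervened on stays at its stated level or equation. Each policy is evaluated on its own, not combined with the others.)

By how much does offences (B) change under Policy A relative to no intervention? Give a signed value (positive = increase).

8165

Baseline:
  C = 134
  L = 137
  J = 245 + 4·134 + 6·137 = 1603
  B = 35 − 5·1603 = -7980
Policy A (J := -30, L + 41):
  C = 134
  L = 137 + 41 = 178
  J = -30
  B = 35 − 5·(-30) = 185
Change in B: 185 − (-7980) = 8165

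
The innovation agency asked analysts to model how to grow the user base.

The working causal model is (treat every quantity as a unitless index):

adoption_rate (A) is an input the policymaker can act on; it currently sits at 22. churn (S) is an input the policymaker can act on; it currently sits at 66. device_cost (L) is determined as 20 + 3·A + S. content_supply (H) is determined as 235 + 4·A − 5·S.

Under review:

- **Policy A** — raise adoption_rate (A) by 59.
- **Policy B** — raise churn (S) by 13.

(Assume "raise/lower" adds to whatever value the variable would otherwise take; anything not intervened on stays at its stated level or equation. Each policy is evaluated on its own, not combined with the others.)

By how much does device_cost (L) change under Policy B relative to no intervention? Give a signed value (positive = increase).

13

Baseline:
  A = 22
  S = 66
  L = 20 + 3·22 + 66 = 152
Policy B (S + 13):
  A = 22
  S = 66 + 13 = 79
  L = 20 + 3·22 + 79 = 165
Change in L: 165 − 152 = 13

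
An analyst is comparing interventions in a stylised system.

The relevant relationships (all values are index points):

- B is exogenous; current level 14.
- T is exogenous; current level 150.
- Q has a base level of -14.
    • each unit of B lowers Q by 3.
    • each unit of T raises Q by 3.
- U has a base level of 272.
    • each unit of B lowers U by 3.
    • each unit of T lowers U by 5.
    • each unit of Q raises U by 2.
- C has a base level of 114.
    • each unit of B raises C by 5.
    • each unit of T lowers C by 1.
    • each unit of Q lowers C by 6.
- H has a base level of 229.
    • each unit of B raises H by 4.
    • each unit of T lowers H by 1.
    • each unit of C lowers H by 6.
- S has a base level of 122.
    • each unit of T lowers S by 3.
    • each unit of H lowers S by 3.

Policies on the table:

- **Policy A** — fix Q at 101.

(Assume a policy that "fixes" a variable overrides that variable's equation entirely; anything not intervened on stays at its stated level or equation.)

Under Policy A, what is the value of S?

-11029

Policy A (Q := 101):
  B = 14
  T = 150
  Q = 101
  C = 114 + 5·14 − 150 − 6·101 = -572
  H = 229 + 4·14 − 150 − 6·(-572) = 3567
  S = 122 − 3·150 − 3·3567 = -11029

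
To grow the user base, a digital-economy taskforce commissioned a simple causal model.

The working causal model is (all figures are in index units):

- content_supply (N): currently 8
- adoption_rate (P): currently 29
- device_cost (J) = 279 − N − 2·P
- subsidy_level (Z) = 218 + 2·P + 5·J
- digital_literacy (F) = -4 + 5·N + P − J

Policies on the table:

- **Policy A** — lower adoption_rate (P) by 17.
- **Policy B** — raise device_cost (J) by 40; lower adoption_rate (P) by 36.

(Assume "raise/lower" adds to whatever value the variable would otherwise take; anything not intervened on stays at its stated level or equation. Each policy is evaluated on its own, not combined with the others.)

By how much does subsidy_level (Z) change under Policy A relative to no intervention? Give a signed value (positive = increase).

Baseline:
  N = 8
  P = 29
  J = 279 − 8 − 2·29 = 213
  Z = 218 + 2·29 + 5·213 = 1341
Policy A (P − 17):
  N = 8
  P = 29 − 17 = 12
  J = 279 − 8 − 2·12 = 247
  Z = 218 + 2·12 + 5·247 = 1477
Change in Z: 1477 − 1341 = 136

136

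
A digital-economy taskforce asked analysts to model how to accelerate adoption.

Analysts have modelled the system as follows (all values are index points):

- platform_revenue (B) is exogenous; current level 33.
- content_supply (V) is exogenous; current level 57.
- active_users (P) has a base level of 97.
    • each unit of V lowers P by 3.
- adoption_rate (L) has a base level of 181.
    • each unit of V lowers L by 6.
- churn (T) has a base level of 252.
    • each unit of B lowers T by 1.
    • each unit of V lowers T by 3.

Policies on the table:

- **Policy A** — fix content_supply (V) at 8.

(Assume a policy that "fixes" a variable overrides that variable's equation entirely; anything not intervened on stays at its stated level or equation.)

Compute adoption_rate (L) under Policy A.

133

Policy A (V := 8):
  V = 8
  L = 181 − 6·8 = 133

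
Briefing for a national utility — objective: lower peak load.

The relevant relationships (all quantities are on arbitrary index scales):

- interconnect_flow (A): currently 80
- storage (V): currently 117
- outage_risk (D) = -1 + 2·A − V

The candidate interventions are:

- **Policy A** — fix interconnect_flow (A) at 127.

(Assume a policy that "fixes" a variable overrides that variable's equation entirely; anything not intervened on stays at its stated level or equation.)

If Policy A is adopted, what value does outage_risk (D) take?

Policy A (A := 127):
  A = 127
  V = 117
  D = -1 + 2·127 − 117 = 136

136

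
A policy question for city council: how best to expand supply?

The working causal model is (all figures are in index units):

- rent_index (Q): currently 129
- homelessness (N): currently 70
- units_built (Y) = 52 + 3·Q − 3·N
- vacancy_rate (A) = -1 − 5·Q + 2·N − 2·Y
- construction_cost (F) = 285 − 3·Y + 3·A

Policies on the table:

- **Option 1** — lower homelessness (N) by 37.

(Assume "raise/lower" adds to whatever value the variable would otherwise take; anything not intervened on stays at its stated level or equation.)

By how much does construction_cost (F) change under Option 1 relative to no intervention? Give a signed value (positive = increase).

-1221

Baseline:
  Q = 129
  N = 70
  Y = 52 + 3·129 − 3·70 = 229
  A = -1 − 5·129 + 2·70 − 2·229 = -964
  F = 285 − 3·229 + 3·(-964) = -3294
Option 1 (N − 37):
  Q = 129
  N = 70 − 37 = 33
  Y = 52 + 3·129 − 3·33 = 340
  A = -1 − 5·129 + 2·33 − 2·340 = -1260
  F = 285 − 3·340 + 3·(-1260) = -4515
Change in F: -4515 − (-3294) = -1221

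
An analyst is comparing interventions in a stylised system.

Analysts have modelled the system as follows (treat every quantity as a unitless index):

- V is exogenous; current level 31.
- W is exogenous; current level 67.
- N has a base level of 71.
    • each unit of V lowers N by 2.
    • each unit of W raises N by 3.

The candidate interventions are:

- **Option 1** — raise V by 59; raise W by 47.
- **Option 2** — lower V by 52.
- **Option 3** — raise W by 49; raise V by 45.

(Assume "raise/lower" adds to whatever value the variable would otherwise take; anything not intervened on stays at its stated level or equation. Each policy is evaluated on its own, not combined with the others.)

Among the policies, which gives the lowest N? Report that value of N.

Option 1 (V + 59, W + 47):
  V = 31 + 59 = 90
  W = 67 + 47 = 114
  N = 71 − 2·90 + 3·114 = 233
Option 2 (V − 52):
  V = 31 − 52 = -21
  W = 67
  N = 71 − 2·(-21) + 3·67 = 314
Option 3 (W + 49, V + 45):
  V = 31 + 45 = 76
  W = 67 + 49 = 116
  N = 71 − 2·76 + 3·116 = 267
Comparing — Option 1: N=233, Option 2: N=314, Option 3: N=267. Lowest is 233 (Option 1).

233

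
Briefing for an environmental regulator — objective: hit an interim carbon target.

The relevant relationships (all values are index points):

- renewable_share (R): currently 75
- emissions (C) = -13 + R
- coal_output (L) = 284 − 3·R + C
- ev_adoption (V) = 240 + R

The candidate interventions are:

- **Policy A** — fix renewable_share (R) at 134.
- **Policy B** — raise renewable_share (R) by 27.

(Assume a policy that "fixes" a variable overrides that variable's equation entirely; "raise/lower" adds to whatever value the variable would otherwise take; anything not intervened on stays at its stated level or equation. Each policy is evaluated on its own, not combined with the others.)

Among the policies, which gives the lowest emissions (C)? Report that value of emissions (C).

Policy A (R := 134):
  R = 134
  C = -13 + 134 = 121
Policy B (R + 27):
  R = 75 + 27 = 102
  C = -13 + 102 = 89
Comparing — Policy A: C=121, Policy B: C=89. Lowest is 89 (Policy B).

89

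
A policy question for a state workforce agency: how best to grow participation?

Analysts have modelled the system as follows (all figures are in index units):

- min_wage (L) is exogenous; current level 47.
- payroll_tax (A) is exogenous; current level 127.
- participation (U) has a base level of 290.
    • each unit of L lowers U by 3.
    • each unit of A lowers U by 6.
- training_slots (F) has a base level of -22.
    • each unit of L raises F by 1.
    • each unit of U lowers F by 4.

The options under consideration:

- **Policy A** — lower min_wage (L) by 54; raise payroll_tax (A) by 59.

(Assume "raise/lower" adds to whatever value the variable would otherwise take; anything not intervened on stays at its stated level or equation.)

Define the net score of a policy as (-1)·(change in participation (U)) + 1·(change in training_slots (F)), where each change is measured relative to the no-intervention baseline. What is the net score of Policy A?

906

Baseline:
  L = 47
  A = 127
  U = 290 − 3·47 − 6·127 = -613
  F = -22 + 47 − 4·(-613) = 2477
Policy A (L − 54, A + 59):
  L = 47 − 54 = -7
  A = 127 + 59 = 186
  U = 290 − 3·(-7) − 6·186 = -805
  F = -22 + (-7) − 4·(-805) = 3191
ΔU = -805 − (-613) = -192; ΔF = 3191 − 2477 = 714
Score = (-1)·(-192) + 1·714 = 906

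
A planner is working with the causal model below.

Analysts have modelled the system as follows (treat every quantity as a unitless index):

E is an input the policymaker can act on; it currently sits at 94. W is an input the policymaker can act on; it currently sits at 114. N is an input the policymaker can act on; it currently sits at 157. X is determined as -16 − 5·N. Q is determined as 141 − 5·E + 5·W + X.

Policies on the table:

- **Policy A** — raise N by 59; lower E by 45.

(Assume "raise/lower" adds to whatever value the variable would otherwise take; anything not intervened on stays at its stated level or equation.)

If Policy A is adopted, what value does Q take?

Policy A (N + 59, E − 45):
  E = 94 − 45 = 49
  W = 114
  N = 157 + 59 = 216
  X = -16 − 5·216 = -1096
  Q = 141 − 5·49 + 5·114 + (-1096) = -630

-630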